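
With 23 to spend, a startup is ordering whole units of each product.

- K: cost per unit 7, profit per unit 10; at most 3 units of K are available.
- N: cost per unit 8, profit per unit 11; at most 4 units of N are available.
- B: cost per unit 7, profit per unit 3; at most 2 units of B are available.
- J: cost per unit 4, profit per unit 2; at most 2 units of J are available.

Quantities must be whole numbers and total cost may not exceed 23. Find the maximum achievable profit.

32

This is a bounded integer knapsack.
K has the best ratio (10/7); taking only K gives at most 3×10 = 30 (stopped by the cost limit).
Mixing does better — 1×K and 2×N: cost 23 ≤ 23, profit 1·10 + 2·11 = 32.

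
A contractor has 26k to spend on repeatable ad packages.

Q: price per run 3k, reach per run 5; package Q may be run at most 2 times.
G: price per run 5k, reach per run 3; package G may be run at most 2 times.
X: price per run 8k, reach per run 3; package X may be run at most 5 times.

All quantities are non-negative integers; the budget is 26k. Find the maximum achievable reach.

19

This is a bounded integer knapsack.
Q has the best ratio (5/3); taking only Q gives at most 2×5 = 10 (stopped by the supply cap of 2).
Mixing does better — 2×Q, 2×G, and 1×X: price 24 ≤ 26, reach 2·5 + 2·3 + 1·3 = 19.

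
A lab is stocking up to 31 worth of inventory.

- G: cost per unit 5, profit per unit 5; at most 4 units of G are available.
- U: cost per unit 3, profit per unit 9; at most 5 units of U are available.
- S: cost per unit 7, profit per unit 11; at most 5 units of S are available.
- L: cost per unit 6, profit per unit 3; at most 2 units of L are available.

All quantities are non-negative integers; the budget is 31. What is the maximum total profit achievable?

67

This is a bounded integer knapsack.
1×G, 4×U, and 2×S: cost 31 ≤ 31, profit 1·5 + 4·9 + 2·11 = 63.
5×U and 2×S: cost 29 ≤ 31, profit 5·9 + 2·11 = 67.
Best is 67.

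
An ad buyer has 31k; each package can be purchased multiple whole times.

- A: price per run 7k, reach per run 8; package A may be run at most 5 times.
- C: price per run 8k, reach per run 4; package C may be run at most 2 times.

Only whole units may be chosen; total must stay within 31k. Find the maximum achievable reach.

32

A has the best ratio (8/7); taking only A gives at most 4×8 = 32 (stopped by the price limit).
Optimal: 4×A: price 28 ≤ 31, reach 4·8 = 32.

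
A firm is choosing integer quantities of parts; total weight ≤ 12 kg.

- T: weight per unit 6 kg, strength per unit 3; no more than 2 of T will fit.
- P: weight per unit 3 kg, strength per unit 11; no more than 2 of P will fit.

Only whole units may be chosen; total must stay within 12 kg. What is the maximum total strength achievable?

2×P: weight 6 ≤ 12, strength 2·11 = 22.
1×T and 2×P: weight 12 ≤ 12, strength 1·3 + 2·11 = 25.
Best is 25.

25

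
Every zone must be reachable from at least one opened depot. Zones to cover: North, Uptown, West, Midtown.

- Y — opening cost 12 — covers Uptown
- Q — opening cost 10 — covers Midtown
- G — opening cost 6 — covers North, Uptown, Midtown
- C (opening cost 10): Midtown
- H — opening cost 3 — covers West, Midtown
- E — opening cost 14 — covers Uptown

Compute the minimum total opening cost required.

9

Choose G and H: together they cover North, Uptown, West, Midtown — every zone.
Total opening cost: 6 + 3 = 9.
No cover costs less than 9.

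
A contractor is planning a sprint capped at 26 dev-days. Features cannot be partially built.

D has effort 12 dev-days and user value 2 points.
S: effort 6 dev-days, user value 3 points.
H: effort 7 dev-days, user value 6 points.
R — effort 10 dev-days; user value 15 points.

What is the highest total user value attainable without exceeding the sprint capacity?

Allowing fractional choices, the relaxed optimum would be about 24.5, but features are indivisible.
S + H + R: effort 6 + 7 + 10 = 23 ≤ 26, user value 3 + 6 + 15 = 24.
H + R: effort 7 + 10 = 17 ≤ 26, user value 6 + 15 = 21.
Best is S, H, and R with total user value 24.

24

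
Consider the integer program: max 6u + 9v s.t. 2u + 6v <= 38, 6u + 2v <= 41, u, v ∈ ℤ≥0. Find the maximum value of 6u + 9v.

(u,v)=(4,5): 2·4+6·5=38≤38, 6·4+2·5=34≤41, objective 69.
(u,v)=(5,4): 2·5+6·4=34≤38, 6·5+2·4=38≤41, objective 66.
(u,v)=(3,5): 2·3+6·5=36≤38, 6·3+2·5=28≤41, objective 63.
(u,v)=(4,4): 2·4+6·4=32≤38, 6·4+2·4=32≤41, objective 60.
Maximum is 69 at (u,v)=(4,5).

69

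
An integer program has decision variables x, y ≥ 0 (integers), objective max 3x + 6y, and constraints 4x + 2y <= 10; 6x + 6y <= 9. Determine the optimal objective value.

6

(x,y)=(0,1): 4·0+2·1=2≤10, 6·0+6·1=6≤9, objective 6.
(x,y)=(1,0): 4·1+2·0=4≤10, 6·1+6·0=6≤9, objective 3.
(x,y)=(0,0): 4·0+2·0=0≤10, 6·0+6·0=0≤9, objective 0.
No feasible integer point exceeds 6.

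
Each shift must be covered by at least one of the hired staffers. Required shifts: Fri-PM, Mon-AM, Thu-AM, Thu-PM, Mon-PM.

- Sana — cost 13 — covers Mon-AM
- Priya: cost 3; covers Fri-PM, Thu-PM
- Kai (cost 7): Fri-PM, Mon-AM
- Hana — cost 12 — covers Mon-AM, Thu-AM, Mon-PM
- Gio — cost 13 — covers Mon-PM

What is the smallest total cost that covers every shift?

This is an integer covering problem.
Choose Priya and Hana: together they cover Fri-PM, Mon-AM, Thu-AM, Thu-PM, Mon-PM — every shift.
Total cost: 3 + 12 = 15.
No cover costs less than 15.

15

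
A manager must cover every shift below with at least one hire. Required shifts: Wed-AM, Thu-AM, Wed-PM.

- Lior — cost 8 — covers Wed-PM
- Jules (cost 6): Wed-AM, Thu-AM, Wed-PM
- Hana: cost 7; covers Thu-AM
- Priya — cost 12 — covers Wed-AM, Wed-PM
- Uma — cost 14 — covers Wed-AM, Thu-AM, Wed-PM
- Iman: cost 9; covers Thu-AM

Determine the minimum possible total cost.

6

Jules alone covers Wed-AM, Thu-AM, Wed-PM — every shift.
Total cost: 6.
No cover costs less than 6.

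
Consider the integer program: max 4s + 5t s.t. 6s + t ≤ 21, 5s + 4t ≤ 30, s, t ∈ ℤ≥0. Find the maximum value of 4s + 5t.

The continuous relaxation peaks at (0, 7.5) with value 37.50; rounding to a feasible lattice point costs some objective.
(s,t)=(0,7): 6·0+1·7=7≤21, 5·0+4·7=28≤30, objective 35.
(s,t)=(1,6): 6·1+1·6=12≤21, 5·1+4·6=29≤30, objective 34.
(s,t)=(0,6): 6·0+1·6=6≤21, 5·0+4·6=24≤30, objective 30.
The best lattice point is (0,7), giving 35.

35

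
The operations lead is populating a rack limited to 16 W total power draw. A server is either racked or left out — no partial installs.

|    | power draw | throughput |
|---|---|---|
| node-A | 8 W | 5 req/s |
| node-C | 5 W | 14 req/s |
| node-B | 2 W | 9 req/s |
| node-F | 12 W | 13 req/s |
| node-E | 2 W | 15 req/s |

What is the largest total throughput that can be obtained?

38

Allowing fractional choices, the relaxed optimum would be about 45.6, but servers are indivisible.
node-B + node-F + node-E: power draw 2 + 12 + 2 = 16 ≤ 16, throughput 9 + 13 + 15 = 37.
node-C + node-B + node-E: power draw 5 + 2 + 2 = 9 ≤ 16, throughput 14 + 9 + 15 = 38.
node-A + node-C + node-E: power draw 8 + 5 + 2 = 15 ≤ 16, throughput 5 + 14 + 15 = 34.
Best is node-C, node-B, and node-E with total throughput 38.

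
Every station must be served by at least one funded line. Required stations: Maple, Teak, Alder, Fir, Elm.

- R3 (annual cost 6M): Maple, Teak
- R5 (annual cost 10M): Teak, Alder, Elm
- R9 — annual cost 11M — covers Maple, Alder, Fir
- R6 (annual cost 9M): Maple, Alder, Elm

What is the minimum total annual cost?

21

This is an integer covering problem.
The greedy cost-per-new-station heuristic would pick R3, R6, and R9 for 26, but a cheaper cover exists.
Choose R5 and R9: together they cover Maple, Teak, Alder, Fir, Elm — every station.
Total annual cost: 10 + 11 = 21.
No cover costs less than 21.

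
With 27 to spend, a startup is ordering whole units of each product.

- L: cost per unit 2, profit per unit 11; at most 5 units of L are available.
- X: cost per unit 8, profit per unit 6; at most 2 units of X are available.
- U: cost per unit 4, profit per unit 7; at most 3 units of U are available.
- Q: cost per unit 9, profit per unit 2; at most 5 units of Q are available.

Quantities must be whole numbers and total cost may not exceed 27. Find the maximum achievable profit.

76

Take 5×L and 3×U: cost 22 ≤ 27, profit 5·11 + 3·7 = 76.
L has the best ratio (11/2) and is taken to its limit of 5; remaining capacity is filled optimally with the others.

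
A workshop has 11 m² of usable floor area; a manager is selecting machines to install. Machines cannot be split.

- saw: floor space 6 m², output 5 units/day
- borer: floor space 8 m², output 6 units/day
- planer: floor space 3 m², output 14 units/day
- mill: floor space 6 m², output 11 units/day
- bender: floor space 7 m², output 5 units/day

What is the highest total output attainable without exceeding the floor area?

borer + planer: floor space 8 + 3 = 11 ≤ 11, output 6 + 14 = 20.
saw + planer: floor space 6 + 3 = 9 ≤ 11, output 5 + 14 = 19.
planer + mill: floor space 3 + 6 = 9 ≤ 11, output 14 + 11 = 25.
Best is planer and mill with total output 25.

25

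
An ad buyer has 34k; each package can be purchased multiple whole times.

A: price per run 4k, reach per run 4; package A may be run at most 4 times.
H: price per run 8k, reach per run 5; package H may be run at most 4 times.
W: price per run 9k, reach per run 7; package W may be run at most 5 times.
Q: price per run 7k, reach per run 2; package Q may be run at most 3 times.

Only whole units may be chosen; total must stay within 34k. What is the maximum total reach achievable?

30

4×A, 1×H, and 1×W: price 33 ≤ 34, reach 4·4 + 1·5 + 1·7 = 28.
4×A and 2×W: price 34 ≤ 34, reach 4·4 + 2·7 = 30.
Best is 30.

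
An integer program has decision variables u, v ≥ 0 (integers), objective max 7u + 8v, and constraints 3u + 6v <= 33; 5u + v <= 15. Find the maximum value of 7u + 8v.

47

Relaxing integrality, the LP optimum is 50.33 at (u,v) = (2.11, 4.44), which is not an integer point.
(u,v)=(1,5) is feasible, giving 47.
(u,v)=(2,4) is feasible, giving 46.
No feasible integer point exceeds 47.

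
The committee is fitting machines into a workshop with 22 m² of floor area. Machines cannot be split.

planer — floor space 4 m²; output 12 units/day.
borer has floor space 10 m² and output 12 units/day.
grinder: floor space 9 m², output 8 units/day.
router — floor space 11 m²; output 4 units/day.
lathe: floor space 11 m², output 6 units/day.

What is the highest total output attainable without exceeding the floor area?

Treat it as a binary knapsack problem.
Allowing fractional choices, the relaxed optimum would be about 31.1, but machines are indivisible.
planer + borer: floor space 4 + 10 = 14 ≤ 22, output 12 + 12 = 24.
planer + grinder: floor space 4 + 9 = 13 ≤ 22, output 12 + 8 = 20.
borer + grinder: floor space 10 + 9 = 19 ≤ 22, output 12 + 8 = 20.
Best is planer and borer with total output 24.

24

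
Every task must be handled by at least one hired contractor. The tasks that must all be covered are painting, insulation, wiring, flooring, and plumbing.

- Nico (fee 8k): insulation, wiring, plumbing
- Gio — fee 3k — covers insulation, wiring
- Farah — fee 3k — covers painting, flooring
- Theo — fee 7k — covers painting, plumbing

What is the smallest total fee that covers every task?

11

Choose Nico and Farah: together they cover painting, insulation, wiring, flooring, plumbing — every task.
Total fee: 8 + 3 = 11.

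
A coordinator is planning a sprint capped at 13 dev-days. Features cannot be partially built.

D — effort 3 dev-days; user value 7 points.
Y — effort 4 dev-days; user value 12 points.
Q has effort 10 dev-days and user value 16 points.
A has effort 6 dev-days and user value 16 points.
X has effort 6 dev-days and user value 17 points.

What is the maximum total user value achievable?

This is an integer program with binary decision variables.
Allowing fractional choices, the relaxed optimum would be about 37.0, but features are indivisible.
D + Y + A: effort 3 + 4 + 6 = 13 ≤ 13, user value 7 + 12 + 16 = 35.
D + Y + X: effort 3 + 4 + 6 = 13 ≤ 13, user value 7 + 12 + 17 = 36.
A + X: effort 6 + 6 = 12 ≤ 13, user value 16 + 17 = 33.
Best is D, Y, and X with total user value 36.

36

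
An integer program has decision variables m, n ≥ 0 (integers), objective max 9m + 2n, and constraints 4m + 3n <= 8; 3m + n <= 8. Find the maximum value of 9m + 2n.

18

(m,n)=(2,0): 4·2+3·0=8≤8, 3·2+1·0=6≤8, objective 18.
(m,n)=(1,1): 4·1+3·1=7≤8, 3·1+1·1=4≤8, objective 11.
No feasible integer point exceeds 18.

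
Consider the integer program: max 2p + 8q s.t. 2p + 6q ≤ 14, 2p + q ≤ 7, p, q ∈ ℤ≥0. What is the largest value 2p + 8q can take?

(p,q)=(1,2): 2·1+6·2=14≤14, 2·1+1·2=4≤7, objective 18.
(p,q)=(0,2): 2·0+6·2=12≤14, 2·0+1·2=2≤7, objective 16.
Maximum is 18 at (p,q)=(1,2).

18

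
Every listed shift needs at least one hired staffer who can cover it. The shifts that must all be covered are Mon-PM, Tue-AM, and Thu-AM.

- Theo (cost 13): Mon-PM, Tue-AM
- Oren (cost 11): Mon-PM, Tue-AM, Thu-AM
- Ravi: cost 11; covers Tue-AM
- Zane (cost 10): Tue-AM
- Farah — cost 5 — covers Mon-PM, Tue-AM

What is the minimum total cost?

11

The greedy cost-per-new-shift heuristic would pick Farah and Oren for 16, but a cheaper cover exists.
Oren alone covers Mon-PM, Tue-AM, Thu-AM — every shift.
Total cost: 11.
No cover costs less than 11.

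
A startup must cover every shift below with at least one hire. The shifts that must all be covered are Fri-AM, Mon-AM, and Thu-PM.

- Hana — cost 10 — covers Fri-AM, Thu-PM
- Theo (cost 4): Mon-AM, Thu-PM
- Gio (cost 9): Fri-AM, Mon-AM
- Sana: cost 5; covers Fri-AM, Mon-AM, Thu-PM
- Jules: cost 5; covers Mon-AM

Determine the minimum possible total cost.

Sana alone covers Fri-AM, Mon-AM, Thu-PM — every shift.
Total cost: 5.

5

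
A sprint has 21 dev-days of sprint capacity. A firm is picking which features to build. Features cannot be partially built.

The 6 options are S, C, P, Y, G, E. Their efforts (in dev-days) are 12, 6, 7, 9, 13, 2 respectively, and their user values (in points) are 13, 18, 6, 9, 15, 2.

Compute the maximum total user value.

Take C, G, and E: effort 6 + 13 + 2 = 21 ≤ 21, user value 18 + 15 + 2 = 35.
No other feasible combination does better.

35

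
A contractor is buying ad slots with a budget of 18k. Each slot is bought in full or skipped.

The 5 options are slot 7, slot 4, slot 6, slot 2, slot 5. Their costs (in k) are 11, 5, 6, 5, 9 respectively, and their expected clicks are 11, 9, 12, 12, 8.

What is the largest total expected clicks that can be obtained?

This is a 0-1 knapsack instance.
Allowing fractional choices, the relaxed optimum would be about 35.0, but ad slots are indivisible.
slot 4 + slot 6 + slot 2: cost 5 + 6 + 5 = 16 ≤ 18, expected clicks 9 + 12 + 12 = 33.
slot 6 + slot 2: cost 6 + 5 = 11 ≤ 18, expected clicks 12 + 12 = 24.
Best is slot 4, slot 6, and slot 2 with total expected clicks 33.

33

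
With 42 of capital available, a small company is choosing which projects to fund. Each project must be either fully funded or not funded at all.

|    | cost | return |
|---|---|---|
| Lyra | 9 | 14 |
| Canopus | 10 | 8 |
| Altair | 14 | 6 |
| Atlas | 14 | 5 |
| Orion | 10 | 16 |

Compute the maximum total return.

This is a 0-1 knapsack instance.
Allowing fractional choices, the relaxed optimum would be about 43.6, but projects are indivisible.
Lyra + Canopus + Orion: cost 9 + 10 + 10 = 29 ≤ 42, return 14 + 8 + 16 = 38.
Lyra + Altair + Orion: cost 9 + 14 + 10 = 33 ≤ 42, return 14 + 6 + 16 = 36.
Best is Lyra, Canopus, and Orion with total return 38.

38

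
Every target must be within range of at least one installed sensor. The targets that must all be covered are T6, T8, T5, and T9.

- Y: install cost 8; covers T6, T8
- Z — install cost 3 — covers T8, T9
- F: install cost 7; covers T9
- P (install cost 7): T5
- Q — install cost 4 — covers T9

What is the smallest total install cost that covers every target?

18

Choose Y, Z, and P: together they cover T6, T8, T5, T9 — every target.
Total install cost: 8 + 3 + 7 = 18.
No cover costs less than 18.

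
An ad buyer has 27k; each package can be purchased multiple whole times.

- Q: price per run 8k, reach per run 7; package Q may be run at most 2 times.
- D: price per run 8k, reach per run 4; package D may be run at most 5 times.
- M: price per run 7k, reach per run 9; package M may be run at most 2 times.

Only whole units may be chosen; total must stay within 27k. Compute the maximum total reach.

25

This is a bounded integer knapsack.
2×Q and 1×M: price 23 ≤ 27, reach 2·7 + 1·9 = 23.
1×Q and 2×M: price 22 ≤ 27, reach 1·7 + 2·9 = 25.
Best is 25.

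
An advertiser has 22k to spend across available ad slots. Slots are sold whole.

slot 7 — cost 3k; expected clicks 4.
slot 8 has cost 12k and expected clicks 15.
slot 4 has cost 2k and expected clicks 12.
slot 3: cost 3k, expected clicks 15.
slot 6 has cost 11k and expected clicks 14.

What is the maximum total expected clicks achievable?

slot 8 + slot 4 + slot 3: cost 12 + 2 + 3 = 17 ≤ 22, expected clicks 15 + 12 + 15 = 42.
slot 7 + slot 4 + slot 3 + slot 6: cost 3 + 2 + 3 + 11 = 19 ≤ 22, expected clicks 4 + 12 + 15 + 14 = 45.
slot 7 + slot 8 + slot 4 + slot 3: cost 3 + 12 + 2 + 3 = 20 ≤ 22, expected clicks 4 + 15 + 12 + 15 = 46.
Best is slot 7, slot 8, slot 4, and slot 3 with total expected clicks 46.

46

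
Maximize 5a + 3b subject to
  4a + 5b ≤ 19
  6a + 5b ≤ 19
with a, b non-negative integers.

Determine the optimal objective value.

Relaxing integrality, the LP optimum is 15.83 at (a,b) = (3.17, 0), which is not an integer point.
(a,b)=(3,0): 4·3+5·0=12≤19, 6·3+5·0=18≤19, objective 15.
(a,b)=(2,1): 4·2+5·1=13≤19, 6·2+5·1=17≤19, objective 13.
Maximum is 15 at (a,b)=(3,0).

15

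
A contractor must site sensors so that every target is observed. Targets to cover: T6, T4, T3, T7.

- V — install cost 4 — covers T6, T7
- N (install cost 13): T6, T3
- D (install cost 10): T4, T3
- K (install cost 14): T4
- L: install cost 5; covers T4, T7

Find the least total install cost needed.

Choose V and D: together they cover T6, T4, T3, T7 — every target.
Total install cost: 4 + 10 = 14.
No cover costs less than 14.

14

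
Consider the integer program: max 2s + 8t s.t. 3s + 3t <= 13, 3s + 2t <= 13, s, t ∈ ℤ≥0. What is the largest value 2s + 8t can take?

The continuous relaxation peaks at (0, 4.33) with value 34.67; rounding to a feasible lattice point costs some objective.
(s,t)=(0,4): 3·0+3·4=12≤13, 3·0+2·4=8≤13, objective 32.
(s,t)=(1,3): 3·1+3·3=12≤13, 3·1+2·3=9≤13, objective 26.
(s,t)=(0,3): 3·0+3·3=9≤13, 3·0+2·3=6≤13, objective 24.
No feasible integer point exceeds 32.

32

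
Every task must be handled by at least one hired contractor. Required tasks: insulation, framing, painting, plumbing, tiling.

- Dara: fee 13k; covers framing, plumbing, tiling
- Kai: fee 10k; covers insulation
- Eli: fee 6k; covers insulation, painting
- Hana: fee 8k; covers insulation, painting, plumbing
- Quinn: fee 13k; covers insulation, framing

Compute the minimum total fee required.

19

Choose Dara and Eli: together they cover insulation, framing, painting, plumbing, tiling — every task.
Total fee: 13 + 6 = 19.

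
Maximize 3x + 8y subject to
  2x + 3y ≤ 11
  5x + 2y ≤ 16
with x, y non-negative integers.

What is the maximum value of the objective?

27

Relaxing integrality, the LP optimum is 29.33 at (x,y) = (0, 3.67), which is not an integer point.
(x,y)=(1,3): 2·1+3·3=11≤11, 5·1+2·3=11≤16, objective 27.
(x,y)=(0,3): 2·0+3·3=9≤11, 5·0+2·3=6≤16, objective 24.
The best lattice point is (1,3), giving 27.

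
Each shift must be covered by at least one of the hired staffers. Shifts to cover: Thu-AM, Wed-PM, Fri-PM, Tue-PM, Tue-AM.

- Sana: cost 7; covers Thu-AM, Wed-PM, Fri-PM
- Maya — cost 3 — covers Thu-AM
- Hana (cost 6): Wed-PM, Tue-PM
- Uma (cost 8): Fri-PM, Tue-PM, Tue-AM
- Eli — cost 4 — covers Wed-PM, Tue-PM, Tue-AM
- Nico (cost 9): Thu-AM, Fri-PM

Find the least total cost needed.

The greedy cost-per-new-shift heuristic would pick Eli, Maya, and Sana for 14, but a cheaper cover exists.
Choose Sana and Eli: together they cover Thu-AM, Wed-PM, Fri-PM, Tue-PM, Tue-AM — every shift.
Total cost: 7 + 4 = 11.
No cover costs less than 11.

11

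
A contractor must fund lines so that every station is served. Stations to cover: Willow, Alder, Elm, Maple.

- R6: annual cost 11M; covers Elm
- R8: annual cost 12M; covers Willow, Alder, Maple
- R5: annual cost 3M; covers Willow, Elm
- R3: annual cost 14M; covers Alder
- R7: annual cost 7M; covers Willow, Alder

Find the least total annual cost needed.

15

Choose R8 and R5: together they cover Willow, Alder, Elm, Maple — every station.
Total annual cost: 12 + 3 = 15.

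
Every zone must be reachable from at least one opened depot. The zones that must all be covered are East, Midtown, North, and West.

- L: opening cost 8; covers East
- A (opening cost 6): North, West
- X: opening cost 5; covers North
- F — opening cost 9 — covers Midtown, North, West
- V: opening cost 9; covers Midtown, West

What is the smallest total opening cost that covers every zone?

17

The greedy cost-per-new-zone heuristic would pick A, L, and F for 23, but a cheaper cover exists.
Choose L and F: together they cover East, Midtown, North, West — every zone.
Total opening cost: 8 + 9 = 17.
No cover costs less than 17.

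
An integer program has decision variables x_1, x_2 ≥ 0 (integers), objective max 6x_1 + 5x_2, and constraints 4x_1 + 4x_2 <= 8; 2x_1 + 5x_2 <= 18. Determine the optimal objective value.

12

(x_1,x_2)=(2,0): 4·2+4·0=8≤8, 2·2+5·0=4≤18, objective 12.
(x_1,x_2)=(1,1): 4·1+4·1=8≤8, 2·1+5·1=7≤18, objective 11.
(x_1,x_2)=(1,0): 4·1+4·0=4≤8, 2·1+5·0=2≤18, objective 6.
Maximum is 12 at (x_1,x_2)=(2,0).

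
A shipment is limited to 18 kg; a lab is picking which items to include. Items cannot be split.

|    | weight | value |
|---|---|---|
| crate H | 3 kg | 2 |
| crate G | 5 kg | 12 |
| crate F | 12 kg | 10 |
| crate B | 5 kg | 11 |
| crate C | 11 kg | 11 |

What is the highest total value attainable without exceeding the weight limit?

crate G + crate B: weight 5 + 5 = 10 ≤ 18, value 12 + 11 = 23.
crate G + crate C: weight 5 + 11 = 16 ≤ 18, value 12 + 11 = 23.
crate H + crate G + crate B: weight 3 + 5 + 5 = 13 ≤ 18, value 2 + 12 + 11 = 25.
Best is crate H, crate G, and crate B with total value 25.

25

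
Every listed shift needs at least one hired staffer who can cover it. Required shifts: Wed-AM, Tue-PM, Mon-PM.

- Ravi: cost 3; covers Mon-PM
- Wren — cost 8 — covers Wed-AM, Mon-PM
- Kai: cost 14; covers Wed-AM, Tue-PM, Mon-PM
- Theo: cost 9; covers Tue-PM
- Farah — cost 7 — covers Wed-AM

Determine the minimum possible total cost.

The greedy cost-per-new-shift heuristic would pick Ravi and Kai for 17, but a cheaper cover exists.
Kai alone covers Wed-AM, Tue-PM, Mon-PM — every shift.
Total cost: 14.
No cover costs less than 14.

14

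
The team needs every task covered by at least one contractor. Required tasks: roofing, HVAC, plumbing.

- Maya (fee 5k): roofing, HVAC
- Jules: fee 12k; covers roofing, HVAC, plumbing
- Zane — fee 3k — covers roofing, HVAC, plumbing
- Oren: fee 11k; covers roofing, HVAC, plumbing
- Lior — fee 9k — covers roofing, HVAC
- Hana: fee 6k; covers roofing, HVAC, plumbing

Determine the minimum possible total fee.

3

Zane alone covers roofing, HVAC, plumbing — every task.
Total fee: 3.
No cover costs less than 3.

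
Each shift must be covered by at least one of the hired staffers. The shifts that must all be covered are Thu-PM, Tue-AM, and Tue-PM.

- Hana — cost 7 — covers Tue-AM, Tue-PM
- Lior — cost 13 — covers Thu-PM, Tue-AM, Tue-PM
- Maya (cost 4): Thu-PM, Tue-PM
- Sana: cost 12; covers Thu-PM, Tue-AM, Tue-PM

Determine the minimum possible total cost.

Choose Hana and Maya: together they cover Thu-PM, Tue-AM, Tue-PM — every shift.
Total cost: 7 + 4 = 11.
No cover costs less than 11.

11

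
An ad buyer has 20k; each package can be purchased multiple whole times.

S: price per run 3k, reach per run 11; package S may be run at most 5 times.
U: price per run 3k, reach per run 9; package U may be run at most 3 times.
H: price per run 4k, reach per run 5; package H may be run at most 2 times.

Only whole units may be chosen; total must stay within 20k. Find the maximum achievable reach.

64

This is a bounded integer knapsack.
5×S and 1×U: price 18 ≤ 20, reach 5·11 + 1·9 = 64.
4×S and 2×U: price 18 ≤ 20, reach 4·11 + 2·9 = 62.
Best is 64.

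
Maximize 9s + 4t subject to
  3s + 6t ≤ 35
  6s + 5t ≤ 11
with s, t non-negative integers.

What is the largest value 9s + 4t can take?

13

The continuous relaxation peaks at (1.83, 0) with value 16.50; rounding to a feasible lattice point costs some objective.
(s,t)=(1,1) is feasible, giving 13.
(s,t)=(1,0) is feasible, giving 9.
(s,t)=(0,2) is feasible, giving 8.
The best lattice point is (1,1), giving 13.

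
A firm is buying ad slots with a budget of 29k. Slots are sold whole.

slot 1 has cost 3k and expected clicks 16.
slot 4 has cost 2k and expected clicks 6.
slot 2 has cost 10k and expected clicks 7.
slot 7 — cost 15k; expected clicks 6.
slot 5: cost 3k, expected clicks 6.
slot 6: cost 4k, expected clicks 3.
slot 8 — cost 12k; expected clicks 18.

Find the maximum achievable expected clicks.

49

This is a 0-1 knapsack instance.
slot 1 + slot 4 + slot 2 + slot 8: cost 3 + 2 + 10 + 12 = 27 ≤ 29, expected clicks 16 + 6 + 7 + 18 = 47.
slot 1 + slot 2 + slot 5 + slot 8: cost 3 + 10 + 3 + 12 = 28 ≤ 29, expected clicks 16 + 7 + 6 + 18 = 47.
slot 1 + slot 4 + slot 5 + slot 6 + slot 8: cost 3 + 2 + 3 + 4 + 12 = 24 ≤ 29, expected clicks 16 + 6 + 6 + 3 + 18 = 49.
Best is slot 1, slot 4, slot 5, slot 6, and slot 8 with total expected clicks 49.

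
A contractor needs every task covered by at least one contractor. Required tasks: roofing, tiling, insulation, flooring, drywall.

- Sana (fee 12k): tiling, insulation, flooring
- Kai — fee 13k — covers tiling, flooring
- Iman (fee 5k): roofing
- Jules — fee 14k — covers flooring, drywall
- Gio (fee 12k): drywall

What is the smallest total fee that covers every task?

29

Choose Sana, Iman, and Gio: together they cover roofing, tiling, insulation, flooring, drywall — every task.
Total fee: 12 + 5 + 12 = 29.
No cover costs less than 29.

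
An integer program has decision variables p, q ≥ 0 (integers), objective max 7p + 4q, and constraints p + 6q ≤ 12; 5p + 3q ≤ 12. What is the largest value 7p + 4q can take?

The continuous relaxation peaks at (2.4, 0) with value 16.80; rounding to a feasible lattice point costs some objective.
(p,q)=(2,0): 1·2+6·0=2≤12, 5·2+3·0=10≤12, objective 14.
(p,q)=(1,1): 1·1+6·1=7≤12, 5·1+3·1=8≤12, objective 11.
Maximum is 14 at (p,q)=(2,0).

14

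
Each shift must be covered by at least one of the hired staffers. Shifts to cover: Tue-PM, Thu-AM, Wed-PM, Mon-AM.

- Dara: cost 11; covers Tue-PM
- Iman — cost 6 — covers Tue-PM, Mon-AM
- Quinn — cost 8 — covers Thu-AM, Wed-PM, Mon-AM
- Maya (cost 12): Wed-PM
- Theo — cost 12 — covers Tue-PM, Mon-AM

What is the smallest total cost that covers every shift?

14

This is an integer covering problem.
Choose Iman and Quinn: together they cover Tue-PM, Thu-AM, Wed-PM, Mon-AM — every shift.
Total cost: 6 + 8 = 14.
No cover costs less than 14.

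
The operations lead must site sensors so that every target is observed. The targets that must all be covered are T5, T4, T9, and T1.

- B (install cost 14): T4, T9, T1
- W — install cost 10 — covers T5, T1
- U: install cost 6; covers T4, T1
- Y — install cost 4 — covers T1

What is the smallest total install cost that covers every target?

24

The greedy cost-per-new-target heuristic would pick U, W, and B for 30, but a cheaper cover exists.
Choose B and W: together they cover T5, T4, T9, T1 — every target.
Total install cost: 14 + 10 = 24.
No cover costs less than 24.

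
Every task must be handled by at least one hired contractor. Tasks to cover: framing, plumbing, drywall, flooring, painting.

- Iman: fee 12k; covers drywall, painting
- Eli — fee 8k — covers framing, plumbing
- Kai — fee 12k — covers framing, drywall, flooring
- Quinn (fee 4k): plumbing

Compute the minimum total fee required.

This is an integer covering problem.
The greedy cost-per-new-task heuristic would pick Eli, Iman, and Kai for 32, but a cheaper cover exists.
Choose Iman, Kai, and Quinn: together they cover framing, plumbing, drywall, flooring, painting — every task.
Total fee: 12 + 12 + 4 = 28.
No cover costs less than 28.

28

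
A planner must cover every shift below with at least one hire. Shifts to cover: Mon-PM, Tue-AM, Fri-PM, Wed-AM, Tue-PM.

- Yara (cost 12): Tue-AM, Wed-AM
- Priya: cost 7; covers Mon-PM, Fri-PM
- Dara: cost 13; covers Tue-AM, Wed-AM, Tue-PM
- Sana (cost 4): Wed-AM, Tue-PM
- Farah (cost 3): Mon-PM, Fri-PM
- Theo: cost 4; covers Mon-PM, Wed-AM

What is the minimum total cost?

16

This is a weighted set-cover instance.
The greedy cost-per-new-shift heuristic would pick Farah, Sana, and Yara for 19, but a cheaper cover exists.
Choose Dara and Farah: together they cover Mon-PM, Tue-AM, Fri-PM, Wed-AM, Tue-PM — every shift.
Total cost: 13 + 3 = 16.
No cover costs less than 16.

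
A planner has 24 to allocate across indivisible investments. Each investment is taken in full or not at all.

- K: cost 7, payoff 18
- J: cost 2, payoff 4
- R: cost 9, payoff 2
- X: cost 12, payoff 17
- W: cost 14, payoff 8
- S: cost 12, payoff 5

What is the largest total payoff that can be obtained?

Take K, J, and X: cost 7 + 2 + 12 = 21 ≤ 24, payoff 18 + 4 + 17 = 39.
No other feasible combination does better.

39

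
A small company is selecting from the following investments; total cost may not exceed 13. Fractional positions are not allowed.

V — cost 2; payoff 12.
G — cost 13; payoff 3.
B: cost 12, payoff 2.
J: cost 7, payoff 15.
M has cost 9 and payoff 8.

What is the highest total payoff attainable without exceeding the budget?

J: cost 7 ≤ 13, payoff 15.
V + M: cost 2 + 9 = 11 ≤ 13, payoff 12 + 8 = 20.
V + J: cost 2 + 7 = 9 ≤ 13, payoff 12 + 15 = 27.
Best is V and J with total payoff 27.

27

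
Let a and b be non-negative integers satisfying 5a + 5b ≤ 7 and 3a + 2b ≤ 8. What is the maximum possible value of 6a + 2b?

Relaxing integrality, the LP optimum is 8.40 at (a,b) = (1.4, 0), which is not an integer point.
(a,b)=(1,0): 5·1+5·0=5≤7, 3·1+2·0=3≤8, objective 6.
(a,b)=(0,1): 5·0+5·1=5≤7, 3·0+2·1=2≤8, objective 2.
(a,b)=(0,0): 5·0+5·0=0≤7, 3·0+2·0=0≤8, objective 0.
Maximum is 6 at (a,b)=(1,0).

6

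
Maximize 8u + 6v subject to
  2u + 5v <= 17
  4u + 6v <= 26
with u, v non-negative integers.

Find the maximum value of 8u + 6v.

48

Relaxing integrality, the LP optimum is 52.00 at (u,v) = (6.5, 0), which is not an integer point.
(u,v)=(6,0): 2·6+5·0=12≤17, 4·6+6·0=24≤26, objective 48.
(u,v)=(5,1): 2·5+5·1=15≤17, 4·5+6·1=26≤26, objective 46.
No feasible integer point exceeds 48.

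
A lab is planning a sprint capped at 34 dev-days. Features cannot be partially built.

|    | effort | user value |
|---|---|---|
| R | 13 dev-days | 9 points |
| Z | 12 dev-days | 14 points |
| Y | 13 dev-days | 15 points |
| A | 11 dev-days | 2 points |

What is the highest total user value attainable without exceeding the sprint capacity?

29

Take Z and Y: effort 12 + 13 = 25 ≤ 34, user value 14 + 15 = 29.
No other feasible combination does better.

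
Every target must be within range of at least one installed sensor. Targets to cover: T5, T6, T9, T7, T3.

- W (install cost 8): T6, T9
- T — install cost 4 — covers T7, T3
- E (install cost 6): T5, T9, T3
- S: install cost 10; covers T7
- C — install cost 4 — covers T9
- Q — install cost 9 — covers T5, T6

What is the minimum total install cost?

17

This is an integer covering problem.
The greedy cost-per-new-target heuristic would pick T, E, and W for 18, but a cheaper cover exists.
Choose T, C, and Q: together they cover T5, T6, T9, T7, T3 — every target.
Total install cost: 4 + 4 + 9 = 17.
No cover costs less than 17.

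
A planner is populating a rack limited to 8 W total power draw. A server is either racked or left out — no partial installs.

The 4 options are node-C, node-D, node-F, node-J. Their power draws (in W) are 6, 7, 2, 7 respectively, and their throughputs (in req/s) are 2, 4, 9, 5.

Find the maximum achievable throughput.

11

node-F: power draw 2 ≤ 8, throughput 9.
node-C + node-F: power draw 6 + 2 = 8 ≤ 8, throughput 2 + 9 = 11.
Best is node-C and node-F with total throughput 11.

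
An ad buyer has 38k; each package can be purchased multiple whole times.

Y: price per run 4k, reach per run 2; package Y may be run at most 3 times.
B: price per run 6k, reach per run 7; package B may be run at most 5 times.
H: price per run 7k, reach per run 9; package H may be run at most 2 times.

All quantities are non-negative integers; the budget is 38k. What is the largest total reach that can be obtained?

46

This is a bounded integer knapsack.
Take 4×B and 2×H: price 38 ≤ 38, reach 4·7 + 2·9 = 46.
H has the best ratio (9/7) and is taken to its limit of 2; remaining capacity is filled optimally with the others.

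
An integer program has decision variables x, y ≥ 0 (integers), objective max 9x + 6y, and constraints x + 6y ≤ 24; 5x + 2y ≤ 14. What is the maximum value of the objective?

(x,y)=(2,2): 1·2+6·2=14≤24, 5·2+2·2=14≤14, objective 30.
(x,y)=(1,3): 1·1+6·3=19≤24, 5·1+2·3=11≤14, objective 27.
(x,y)=(0,4): 1·0+6·4=24≤24, 5·0+2·4=8≤14, objective 24.
Maximum is 30 at (x,y)=(2,2).

30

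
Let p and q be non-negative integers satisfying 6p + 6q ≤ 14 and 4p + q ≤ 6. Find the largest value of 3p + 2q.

5

Relaxing integrality, the LP optimum is 5.89 at (p,q) = (1.22, 1.11), which is not an integer point.
(p,q)=(1,1) is feasible, giving 5.
(p,q)=(0,2) is feasible, giving 4.
No feasible integer point exceeds 5.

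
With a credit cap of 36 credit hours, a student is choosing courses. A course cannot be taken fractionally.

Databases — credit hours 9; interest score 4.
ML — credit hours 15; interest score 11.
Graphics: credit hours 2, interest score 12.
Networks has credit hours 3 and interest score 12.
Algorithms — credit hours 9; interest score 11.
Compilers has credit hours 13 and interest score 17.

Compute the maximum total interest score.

This is an integer program with binary decision variables.
Take Databases, Graphics, Networks, Algorithms, and Compilers: credit hours 9 + 2 + 3 + 9 + 13 = 36 ≤ 36, interest score 4 + 12 + 12 + 11 + 17 = 56.
No other feasible combination does better.

56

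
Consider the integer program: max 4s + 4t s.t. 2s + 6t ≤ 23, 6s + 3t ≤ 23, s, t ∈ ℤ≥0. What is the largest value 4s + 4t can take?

20

(s,t)=(2,3) is feasible, giving 20.
(s,t)=(1,3) is feasible, giving 16.
(s,t)=(2,2) is feasible, giving 16.
No feasible integer point exceeds 20.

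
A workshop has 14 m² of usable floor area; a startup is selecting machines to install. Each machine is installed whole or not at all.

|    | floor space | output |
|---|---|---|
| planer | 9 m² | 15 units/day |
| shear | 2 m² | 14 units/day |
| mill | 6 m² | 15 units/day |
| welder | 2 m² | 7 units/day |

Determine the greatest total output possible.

planer + shear + welder: floor space 9 + 2 + 2 = 13 ≤ 14, output 15 + 14 + 7 = 36.
shear + mill + welder: floor space 2 + 6 + 2 = 10 ≤ 14, output 14 + 15 + 7 = 36.
The maximum output is 36; one optimal choice is shear, mill, and welder.

36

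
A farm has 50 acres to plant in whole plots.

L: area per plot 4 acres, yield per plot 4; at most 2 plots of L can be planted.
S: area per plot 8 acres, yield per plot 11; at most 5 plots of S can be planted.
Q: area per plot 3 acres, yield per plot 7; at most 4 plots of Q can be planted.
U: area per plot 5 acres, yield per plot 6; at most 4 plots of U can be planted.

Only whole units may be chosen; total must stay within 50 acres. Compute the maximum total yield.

78

4×S, 4×Q, and 1×U: area 49 ≤ 50, yield 4·11 + 4·7 + 1·6 = 78.
1×L, 3×S, 4×Q, and 2×U: area 50 ≤ 50, yield 1·4 + 3·11 + 4·7 + 2·6 = 77.
Best is 78.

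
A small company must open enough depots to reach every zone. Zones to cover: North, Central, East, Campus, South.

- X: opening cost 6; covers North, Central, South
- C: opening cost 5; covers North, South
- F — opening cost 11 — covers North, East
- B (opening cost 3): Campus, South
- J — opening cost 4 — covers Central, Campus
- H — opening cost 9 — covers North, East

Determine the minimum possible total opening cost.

16

This is an integer covering problem.
The greedy cost-per-new-zone heuristic would pick B, X, and H for 18, but a cheaper cover exists.
Choose B, J, and H: together they cover North, Central, East, Campus, South — every zone.
Total opening cost: 3 + 4 + 9 = 16.
No cover costs less than 16.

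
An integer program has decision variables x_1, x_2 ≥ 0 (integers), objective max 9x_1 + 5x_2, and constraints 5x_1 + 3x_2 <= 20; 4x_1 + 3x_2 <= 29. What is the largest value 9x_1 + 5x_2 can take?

36

(x_1,x_2)=(4,0) is feasible, giving 36.
(x_1,x_2)=(3,1) is feasible, giving 32.
The best lattice point is (4,0), giving 36.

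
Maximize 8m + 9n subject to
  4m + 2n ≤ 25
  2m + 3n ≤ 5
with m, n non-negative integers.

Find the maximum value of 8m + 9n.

17

(m,n)=(1,1) is feasible, giving 17.
(m,n)=(2,0) is feasible, giving 16.
The best lattice point is (1,1), giving 17.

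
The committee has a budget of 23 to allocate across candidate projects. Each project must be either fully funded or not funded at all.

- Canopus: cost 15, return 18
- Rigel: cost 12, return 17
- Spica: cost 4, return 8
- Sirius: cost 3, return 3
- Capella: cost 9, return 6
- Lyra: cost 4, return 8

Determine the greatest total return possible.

Canopus + Spica + Lyra: cost 15 + 4 + 4 = 23 ≤ 23, return 18 + 8 + 8 = 34.
Rigel + Spica + Lyra: cost 12 + 4 + 4 = 20 ≤ 23, return 17 + 8 + 8 = 33.
Rigel + Spica + Sirius + Lyra: cost 12 + 4 + 3 + 4 = 23 ≤ 23, return 17 + 8 + 3 + 8 = 36.
Best is Rigel, Spica, Sirius, and Lyra with total return 36.

36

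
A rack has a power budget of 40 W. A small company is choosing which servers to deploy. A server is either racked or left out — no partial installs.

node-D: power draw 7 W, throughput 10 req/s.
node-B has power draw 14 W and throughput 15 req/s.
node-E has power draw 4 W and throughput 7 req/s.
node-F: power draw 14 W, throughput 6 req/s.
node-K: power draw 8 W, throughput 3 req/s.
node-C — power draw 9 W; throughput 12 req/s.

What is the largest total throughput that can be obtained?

Allowing fractional choices, the relaxed optimum would be about 46.6, but servers are indivisible.
node-D + node-B + node-K + node-C: power draw 7 + 14 + 8 + 9 = 38 ≤ 40, throughput 10 + 15 + 3 + 12 = 40.
node-D + node-B + node-E + node-C: power draw 7 + 14 + 4 + 9 = 34 ≤ 40, throughput 10 + 15 + 7 + 12 = 44.
node-D + node-B + node-E + node-F: power draw 7 + 14 + 4 + 14 = 39 ≤ 40, throughput 10 + 15 + 7 + 6 = 38.
Best is node-D, node-B, node-E, and node-C with total throughput 44.

44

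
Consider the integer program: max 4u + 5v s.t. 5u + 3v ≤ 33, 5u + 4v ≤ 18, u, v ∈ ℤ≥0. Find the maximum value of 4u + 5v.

Relaxing integrality, the LP optimum is 22.50 at (u,v) = (0, 4.5), which is not an integer point.
(u,v)=(0,4): 5·0+3·4=12≤33, 5·0+4·4=16≤18, objective 20.
(u,v)=(1,3): 5·1+3·3=14≤33, 5·1+4·3=17≤18, objective 19.
(u,v)=(0,3): 5·0+3·3=9≤33, 5·0+4·3=12≤18, objective 15.
No feasible integer point exceeds 20.

20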